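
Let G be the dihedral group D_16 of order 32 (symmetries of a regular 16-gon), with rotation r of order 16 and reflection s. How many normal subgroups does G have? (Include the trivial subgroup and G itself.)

G has 36 subgroups. Checking conjugation-invariance by order — order 1: 1/1 normal; order 2: 1/17 normal; order 4: 1/9 normal; order 8: 1/5 normal; order 16: 3/3 normal; order 32: 1/1 normal.
Total normal subgroups: 8.

8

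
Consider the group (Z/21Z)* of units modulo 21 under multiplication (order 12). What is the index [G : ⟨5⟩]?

|⟨5⟩| = 6 and |G| = 12.
By Lagrange, [G : H] = |G|/|H| = 12/6 = 2.

2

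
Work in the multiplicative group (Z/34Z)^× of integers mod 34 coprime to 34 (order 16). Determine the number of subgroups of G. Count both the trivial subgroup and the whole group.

|G| = 16, so by Lagrange every subgroup order divides 16. Divisors: 1, 2, 4, 8, 16.
Subgroups by order — order 1: 1; order 2: 1; order 4: 1; order 8: 1; order 16: 1.
Total: 1 + 1 + 1 + 1 + 1 = 5.

5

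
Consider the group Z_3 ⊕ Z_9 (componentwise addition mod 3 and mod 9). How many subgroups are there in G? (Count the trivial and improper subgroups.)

10

|G| = 27, so by Lagrange every subgroup order divides 27. Divisors: 1, 3, 9, 27.
Subgroups by order — order 1: 1; order 3: 4; order 9: 4; order 27: 1.
Total: 1 + 4 + 4 + 1 = 10.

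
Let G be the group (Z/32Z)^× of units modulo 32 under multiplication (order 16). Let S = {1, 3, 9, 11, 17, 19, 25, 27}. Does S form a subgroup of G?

Yes

|S| = 8 divides |G| = 16, consistent with Lagrange.
S contains the identity, every element's inverse is in S, and S is closed under ·: it is a subgroup.
In fact S = ⟨3⟩.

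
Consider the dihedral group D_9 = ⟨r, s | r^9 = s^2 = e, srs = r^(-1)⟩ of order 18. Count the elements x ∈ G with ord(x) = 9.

6

The elements of order 9 are: r, r^2, r^4, r^5, r^7, r^8.
That's 6.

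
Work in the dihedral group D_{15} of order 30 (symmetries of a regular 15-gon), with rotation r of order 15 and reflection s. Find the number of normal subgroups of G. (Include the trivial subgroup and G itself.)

5

G has 28 subgroups. Checking conjugation-invariance by order — order 1: 1/1 normal; order 2: 0/15 normal; order 3: 1/1 normal; order 5: 1/1 normal; order 6: 0/5 normal; order 10: 0/3 normal; order 15: 1/1 normal; order 30: 1/1 normal.
Total normal subgroups: 5.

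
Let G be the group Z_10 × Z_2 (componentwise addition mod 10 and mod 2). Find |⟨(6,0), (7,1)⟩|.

10

|⟨(6,0)⟩| = 5 and |⟨(7,1)⟩| = 10, so |H| is a multiple of lcm(5, 10) = 10 and divides |G| = 20.
Closing under the operation: H = {(0,0), (1,1), (2,0), (3,1), (4,0), (5,1), (6,0), (7,1), (8,0), (9,1)}, so |H| = 10.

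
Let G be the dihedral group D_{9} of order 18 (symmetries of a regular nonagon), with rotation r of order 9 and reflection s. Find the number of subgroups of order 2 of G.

|G| = 18 and 2 | 18, so subgroups of order 2 are possible by Lagrange.
The subgroups of order 2 are: {e, r^2s}; {e, r^3s}; {e, r^4s}; {e, r^5s}; … (9 in all).
So G has 9 subgroups of order 2.

9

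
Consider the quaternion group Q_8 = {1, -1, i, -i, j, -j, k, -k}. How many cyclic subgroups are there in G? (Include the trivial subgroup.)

5

A cyclic subgroup of order d is generated by each of its φ(d) elements of order d, so the cyclic subgroups of order d number (#elements of order d)/φ(d).
Cyclic subgroups by order — order 1: 1; order 2: 1; order 4: 3.
Total: 5.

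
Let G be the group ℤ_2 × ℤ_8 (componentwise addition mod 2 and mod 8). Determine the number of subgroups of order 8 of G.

|G| = 16 and 8 | 16, so subgroups of order 8 are possible by Lagrange.
The subgroups of order 8 are: {(0,0), (0,1), (0,2), (0,3), (0,4), (0,5), (0,6), (0,7)}; {(0,0), (0,2), (0,4), (0,6), (1,0), (1,2), (1,4), (1,6)}; {(0,0), (0,2), (0,4), (0,6), (1,1), (1,3), (1,5), (1,7)}.
So G has 3 subgroups of order 8.

3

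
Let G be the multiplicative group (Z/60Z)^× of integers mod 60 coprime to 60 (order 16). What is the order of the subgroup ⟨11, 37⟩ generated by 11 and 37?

8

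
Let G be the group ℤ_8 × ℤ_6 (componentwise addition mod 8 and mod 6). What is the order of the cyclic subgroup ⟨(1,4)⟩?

The order of (1,4) in Z_8 × Z_6 is lcm(ord(1) in Z_8, ord(4) in Z_6).
ord(1) = 8 and ord(4) = 3, so |⟨(1,4)⟩| = lcm(8, 3) = 24.

24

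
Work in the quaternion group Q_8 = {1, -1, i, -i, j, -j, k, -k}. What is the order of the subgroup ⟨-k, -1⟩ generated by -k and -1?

|⟨-k⟩| = 4 and |⟨-1⟩| = 2, so |H| is a multiple of lcm(4, 2) = 4 and divides |G| = 8.
Closing under the operation: H = {1, -1, k, -k}, so |H| = 4.

4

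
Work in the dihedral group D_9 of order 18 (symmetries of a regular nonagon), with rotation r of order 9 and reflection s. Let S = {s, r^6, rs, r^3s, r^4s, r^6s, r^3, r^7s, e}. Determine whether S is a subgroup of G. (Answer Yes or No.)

No

Closure fails: s · r^7s = r^2 ∉ S. So S is not a subgroup.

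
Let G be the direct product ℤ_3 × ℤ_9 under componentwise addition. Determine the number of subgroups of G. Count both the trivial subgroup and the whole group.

10

|G| = 27, so by Lagrange every subgroup order divides 27. Divisors: 1, 3, 9, 27.
Subgroups by order — order 1: 1; order 3: 4; order 9: 4; order 27: 1.
Total: 1 + 4 + 4 + 1 = 10.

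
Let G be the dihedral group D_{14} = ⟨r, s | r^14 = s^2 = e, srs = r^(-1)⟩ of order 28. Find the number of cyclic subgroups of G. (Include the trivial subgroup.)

Each element a generates a cyclic subgroup ⟨a⟩; distinct elements may generate the same one (a cyclic group of order d has φ(d) generators).
Cyclic subgroups by order — order 1: 1; order 2: 15; order 7: 1; order 14: 1.
Total: 18.

18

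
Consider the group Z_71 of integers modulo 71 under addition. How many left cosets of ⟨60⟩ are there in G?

|⟨60⟩| = 71 and |G| = 71.
By Lagrange, [G : H] = |G|/|H| = 71/71 = 1.

1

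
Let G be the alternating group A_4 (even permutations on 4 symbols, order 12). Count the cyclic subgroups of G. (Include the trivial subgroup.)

A cyclic subgroup of order d is generated by each of its φ(d) elements of order d, so the cyclic subgroups of order d number (#elements of order d)/φ(d).
Cyclic subgroups by order — order 1: 1; order 2: 3; order 3: 4.
Total: 8.

8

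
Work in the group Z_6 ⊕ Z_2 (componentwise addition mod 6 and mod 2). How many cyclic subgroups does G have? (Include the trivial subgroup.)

Each element a generates a cyclic subgroup ⟨a⟩; distinct elements may generate the same one (a cyclic group of order d has φ(d) generators).
Cyclic subgroups by order — order 1: 1; order 2: 3; order 3: 1; order 6: 3.
Total: 8.

8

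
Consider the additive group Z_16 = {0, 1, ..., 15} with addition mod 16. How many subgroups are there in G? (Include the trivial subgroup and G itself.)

Subgroups of the cyclic group Z_16 correspond bijectively to divisors of 16.
Divisors of 16: 1, 2, 4, 8, 16.
So Z_16 has 5 subgroups.

5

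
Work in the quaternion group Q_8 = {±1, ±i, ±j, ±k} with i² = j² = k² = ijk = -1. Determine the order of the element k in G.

Computing powers of k: the smallest k with (k)^k = e is k = 4.

4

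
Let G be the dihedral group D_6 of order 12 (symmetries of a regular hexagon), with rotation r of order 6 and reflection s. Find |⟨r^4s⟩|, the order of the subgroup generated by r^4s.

Computing powers of r^4s: the smallest k with (r^4s)^k = e is k = 2.

2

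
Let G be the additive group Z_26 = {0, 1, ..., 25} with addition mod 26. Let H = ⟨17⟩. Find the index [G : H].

1

|⟨17⟩| = 26 and |G| = 26.
By Lagrange, [G : H] = |G|/|H| = 26/26 = 1.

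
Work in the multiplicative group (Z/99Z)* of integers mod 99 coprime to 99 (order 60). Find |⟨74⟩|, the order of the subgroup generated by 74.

30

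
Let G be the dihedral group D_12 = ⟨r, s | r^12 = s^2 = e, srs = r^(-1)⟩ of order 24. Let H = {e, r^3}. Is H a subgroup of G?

r^3 ∈ H but its inverse r^9 ∉ H, so H is not a subgroup.

No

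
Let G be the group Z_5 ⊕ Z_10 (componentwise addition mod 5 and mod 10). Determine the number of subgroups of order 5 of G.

|G| = 50 and 5 | 50, so subgroups of order 5 are possible by Lagrange.
The subgroups of order 5 are: {(0,0), (0,2), (0,4), (0,6), (0,8)}; {(0,0), (1,0), (2,0), (3,0), (4,0)}; {(0,0), (1,2), (2,4), (3,6), (4,8)}; {(0,0), (1,4), (2,8), (3,2), (4,6)}; … (6 in all).
So G has 6 subgroups of order 5.

6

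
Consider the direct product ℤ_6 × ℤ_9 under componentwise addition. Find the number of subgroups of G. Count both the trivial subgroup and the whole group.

20

|G| = 54, so by Lagrange every subgroup order divides 54. Divisors: 1, 2, 3, 6, 9, 18, 27, 54.
Subgroups by order — order 1: 1; order 2: 1; order 3: 4; order 6: 4; order 9: 4; order 18: 4; order 27: 1; order 54: 1.
Total: 1 + 1 + 4 + 4 + 4 + 4 + 1 + 1 = 20.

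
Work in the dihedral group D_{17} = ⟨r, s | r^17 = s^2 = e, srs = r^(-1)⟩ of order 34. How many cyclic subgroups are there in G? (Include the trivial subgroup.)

19

A cyclic subgroup of order d is generated by each of its φ(d) elements of order d, so the cyclic subgroups of order d number (#elements of order d)/φ(d).
Cyclic subgroups by order — order 1: 1; order 2: 17; order 17: 1.
Total: 19.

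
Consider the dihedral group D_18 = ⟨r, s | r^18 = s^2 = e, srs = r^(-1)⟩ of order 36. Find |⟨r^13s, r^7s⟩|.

|⟨r^13s⟩| = 2 and |⟨r^7s⟩| = 2, so |H| is a multiple of lcm(2, 2) = 2 and divides |G| = 36.
Closing under the operation: H = {e, r^6, r^12, rs, r^7s, r^13s}, so |H| = 6.

6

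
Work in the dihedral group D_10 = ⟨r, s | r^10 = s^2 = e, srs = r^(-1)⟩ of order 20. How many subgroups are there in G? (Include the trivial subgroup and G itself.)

22

|G| = 20, so by Lagrange every subgroup order divides 20. Divisors: 1, 2, 4, 5, 10, 20.
Subgroups by order — order 1: 1; order 2: 11; order 4: 5; order 5: 1; order 10: 3; order 20: 1.
Total: 1 + 11 + 5 + 1 + 3 + 1 = 22.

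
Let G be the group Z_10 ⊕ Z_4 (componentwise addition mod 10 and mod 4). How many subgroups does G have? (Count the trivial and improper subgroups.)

|G| = 40, so by Lagrange every subgroup order divides 40. Divisors: 1, 2, 4, 5, 8, 10, 20, 40.
Subgroups by order — order 1: 1; order 2: 3; order 4: 3; order 5: 1; order 8: 1; order 10: 3; order 20: 3; order 40: 1.
Total: 1 + 3 + 3 + 1 + 1 + 3 + 3 + 1 = 16.

16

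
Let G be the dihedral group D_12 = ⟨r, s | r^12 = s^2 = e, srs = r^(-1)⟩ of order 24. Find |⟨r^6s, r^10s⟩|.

|⟨r^6s⟩| = 2 and |⟨r^10s⟩| = 2, so |H| is a multiple of lcm(2, 2) = 2 and divides |G| = 24.
Closing under the operation: H = {e, r^4, r^8, r^2s, r^6s, r^10s}, so |H| = 6.

6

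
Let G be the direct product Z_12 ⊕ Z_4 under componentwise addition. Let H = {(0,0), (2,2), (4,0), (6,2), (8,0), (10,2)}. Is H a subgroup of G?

Yes

|H| = 6 divides |G| = 48, consistent with Lagrange.
H contains the identity, every element's inverse is in H, and H is closed under +: it is a subgroup.
In fact H = ⟨(10,2)⟩.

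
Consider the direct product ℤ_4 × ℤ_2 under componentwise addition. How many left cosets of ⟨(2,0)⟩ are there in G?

4

|⟨(2,0)⟩| = 2 and |G| = 8.
By Lagrange, [G : H] = |G|/|H| = 8/2 = 4.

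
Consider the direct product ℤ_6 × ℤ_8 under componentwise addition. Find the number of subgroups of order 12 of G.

3

|G| = 48 and 12 | 48, so subgroups of order 12 are possible by Lagrange.
The subgroups of order 12 are: {(0,0), (0,2), (0,4), (0,6), (2,0), (2,2), (2,4), (2,6), (4,0), (4,2), (4,4), (4,6)}; {(0,0), (0,4), (1,0), (1,4), (2,0), (2,4), (3,0), (3,4), (4,0), (4,4), (5,0), (5,4)}; {(0,0), (0,4), (1,2), (1,6), (2,0), (2,4), (3,2), (3,6), (4,0), (4,4), (5,2), (5,6)}.
So G has 3 subgroups of order 12.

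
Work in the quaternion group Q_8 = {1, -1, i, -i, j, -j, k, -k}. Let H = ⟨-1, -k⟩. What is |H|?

4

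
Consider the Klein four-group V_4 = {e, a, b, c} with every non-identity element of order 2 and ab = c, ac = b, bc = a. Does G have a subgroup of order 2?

Yes

2 | 4. A subgroup of order 2 is {e, a}.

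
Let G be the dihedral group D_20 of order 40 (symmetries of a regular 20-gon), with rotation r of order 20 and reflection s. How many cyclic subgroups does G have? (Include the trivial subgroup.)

26

A cyclic subgroup of order d is generated by each of its φ(d) elements of order d, so the cyclic subgroups of order d number (#elements of order d)/φ(d).
Cyclic subgroups by order — order 1: 1; order 2: 21; order 4: 1; order 5: 1; order 10: 1; order 20: 1.
Total: 26.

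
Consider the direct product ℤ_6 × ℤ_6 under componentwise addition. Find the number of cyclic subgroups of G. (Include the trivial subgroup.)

20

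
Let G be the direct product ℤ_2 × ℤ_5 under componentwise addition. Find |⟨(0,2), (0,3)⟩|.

5

|⟨(0,2)⟩| = 5 and |⟨(0,3)⟩| = 5, so |H| is a multiple of lcm(5, 5) = 5 and divides |G| = 10.
Closing under the operation: H = {(0,0), (0,1), (0,2), (0,3), (0,4)}, so |H| = 5.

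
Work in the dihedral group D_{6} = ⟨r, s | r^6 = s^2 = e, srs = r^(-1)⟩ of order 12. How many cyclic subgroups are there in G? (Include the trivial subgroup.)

A cyclic subgroup of order d is generated by each of its φ(d) elements of order d, so the cyclic subgroups of order d number (#elements of order d)/φ(d).
Cyclic subgroups by order — order 1: 1; order 2: 7; order 3: 1; order 6: 1.
Total: 10.

10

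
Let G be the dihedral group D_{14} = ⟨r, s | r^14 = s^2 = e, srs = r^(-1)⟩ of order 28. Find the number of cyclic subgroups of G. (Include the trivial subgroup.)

18

Each element a generates a cyclic subgroup ⟨a⟩; distinct elements may generate the same one (a cyclic group of order d has φ(d) generators).
Cyclic subgroups by order — order 1: 1; order 2: 15; order 7: 1; order 14: 1.
Total: 18.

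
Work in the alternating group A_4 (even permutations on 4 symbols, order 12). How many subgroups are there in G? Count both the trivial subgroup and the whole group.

10

|G| = 12, so by Lagrange every subgroup order divides 12. Divisors: 1, 2, 3, 4, 6, 12.
Subgroups by order — order 1: 1; order 2: 3; order 3: 4; order 4: 1; order 6: 0; order 12: 1.
Total: 1 + 3 + 4 + 1 + 0 + 1 = 10.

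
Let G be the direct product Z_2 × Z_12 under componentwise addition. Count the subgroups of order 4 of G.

3

|G| = 24 and 4 | 24, so subgroups of order 4 are possible by Lagrange.
The subgroups of order 4 are: {(0,0), (0,3), (0,6), (0,9)}; {(0,0), (0,6), (1,0), (1,6)}; {(0,0), (0,6), (1,3), (1,9)}.
So G has 3 subgroups of order 4.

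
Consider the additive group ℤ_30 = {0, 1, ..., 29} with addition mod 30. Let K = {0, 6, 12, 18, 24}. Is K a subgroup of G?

|K| = 5 divides |G| = 30, consistent with Lagrange.
K contains the identity, every element's inverse is in K, and K is closed under +: it is a subgroup.
In fact K = ⟨18⟩.

Yes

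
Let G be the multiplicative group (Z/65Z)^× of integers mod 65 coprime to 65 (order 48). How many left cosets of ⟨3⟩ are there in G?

4

|⟨3⟩| = 12 and |G| = 48.
By Lagrange, [G : H] = |G|/|H| = 48/12 = 4.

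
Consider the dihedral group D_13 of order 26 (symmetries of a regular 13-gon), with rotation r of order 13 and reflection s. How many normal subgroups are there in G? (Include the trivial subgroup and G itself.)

G has 16 subgroups. Checking conjugation-invariance by order — order 1: 1/1 normal; order 2: 0/13 normal; order 13: 1/1 normal; order 26: 1/1 normal.
Total normal subgroups: 3.

3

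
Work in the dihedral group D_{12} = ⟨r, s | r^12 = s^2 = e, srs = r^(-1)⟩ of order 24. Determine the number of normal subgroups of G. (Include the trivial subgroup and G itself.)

9

G has 34 subgroups. Checking conjugation-invariance by order — order 1: 1/1 normal; order 2: 1/13 normal; order 3: 1/1 normal; order 4: 1/7 normal; order 6: 1/5 normal; order 8: 0/3 normal; order 12: 3/3 normal; order 24: 1/1 normal.
Total normal subgroups: 9.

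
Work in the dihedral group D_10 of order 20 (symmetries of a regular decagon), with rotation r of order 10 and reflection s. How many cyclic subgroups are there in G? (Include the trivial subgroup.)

A cyclic subgroup of order d is generated by each of its φ(d) elements of order d, so the cyclic subgroups of order d number (#elements of order d)/φ(d).
Cyclic subgroups by order — order 1: 1; order 2: 11; order 5: 1; order 10: 1.
Total: 14.

14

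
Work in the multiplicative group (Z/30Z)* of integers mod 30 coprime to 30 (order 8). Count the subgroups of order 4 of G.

3

|G| = 8 and 4 | 8, so subgroups of order 4 are possible by Lagrange.
The subgroups of order 4 are: {1, 11, 19, 29}; {1, 7, 13, 19}; {1, 17, 19, 23}.
So G has 3 subgroups of order 4.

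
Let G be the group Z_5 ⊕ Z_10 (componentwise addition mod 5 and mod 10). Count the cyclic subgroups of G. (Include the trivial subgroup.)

Each element a generates a cyclic subgroup ⟨a⟩; distinct elements may generate the same one (a cyclic group of order d has φ(d) generators).
Cyclic subgroups by order — order 1: 1; order 2: 1; order 5: 6; order 10: 6.
Total: 14.

14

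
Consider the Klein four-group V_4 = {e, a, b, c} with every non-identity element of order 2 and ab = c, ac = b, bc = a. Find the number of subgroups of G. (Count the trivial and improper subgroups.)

5

|G| = 4, so by Lagrange every subgroup order divides 4. Divisors: 1, 2, 4.
Subgroups by order — order 1: 1; order 2: 3; order 4: 1.
Total: 1 + 3 + 1 = 5.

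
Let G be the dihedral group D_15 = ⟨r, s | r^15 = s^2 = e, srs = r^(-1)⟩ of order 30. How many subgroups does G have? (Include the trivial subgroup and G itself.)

|G| = 30, so by Lagrange every subgroup order divides 30. Divisors: 1, 2, 3, 5, 6, 10, 15, 30.
Subgroups by order — order 1: 1; order 2: 15; order 3: 1; order 5: 1; order 6: 5; order 10: 3; order 15: 1; order 30: 1.
Total: 1 + 15 + 1 + 1 + 5 + 3 + 1 + 1 = 28.

28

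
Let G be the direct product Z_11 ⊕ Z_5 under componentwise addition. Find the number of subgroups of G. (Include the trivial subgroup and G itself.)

4

|G| = 55, so by Lagrange every subgroup order divides 55. Divisors: 1, 5, 11, 55.
Subgroups by order — order 1: 1; order 5: 1; order 11: 1; order 55: 1.
Total: 1 + 1 + 1 + 1 = 4.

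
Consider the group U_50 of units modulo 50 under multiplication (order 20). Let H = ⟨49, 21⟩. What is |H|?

10

|⟨49⟩| = 2 and |⟨21⟩| = 5, so |H| is a multiple of lcm(2, 5) = 10 and divides |G| = 20.
Closing under the operation: H = {1, 9, 11, 19, 21, 29, 31, 39, 41, 49}, so |H| = 10.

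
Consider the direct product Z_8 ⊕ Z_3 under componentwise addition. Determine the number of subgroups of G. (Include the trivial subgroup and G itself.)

8

|G| = 24, so by Lagrange every subgroup order divides 24. Divisors: 1, 2, 3, 4, 6, 8, 12, 24.
Subgroups by order — order 1: 1; order 2: 1; order 3: 1; order 4: 1; order 6: 1; order 8: 1; order 12: 1; order 24: 1.
Total: 1 + 1 + 1 + 1 + 1 + 1 + 1 + 1 = 8.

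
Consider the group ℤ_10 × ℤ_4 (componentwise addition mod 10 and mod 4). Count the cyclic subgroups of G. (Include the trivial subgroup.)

Group the elements of G by the cyclic subgroup they generate; each cyclic subgroup of order d accounts for φ(d) elements.
Cyclic subgroups by order — order 1: 1; order 2: 3; order 4: 2; order 5: 1; order 10: 3; order 20: 2.
Total: 12.

12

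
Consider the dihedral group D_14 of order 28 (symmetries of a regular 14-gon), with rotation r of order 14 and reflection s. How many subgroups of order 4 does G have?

7

|G| = 28 and 4 | 28, so subgroups of order 4 are possible by Lagrange.
The subgroups of order 4 are: {e, r^7, r^3s, r^10s}; {e, r^7, r^4s, r^11s}; {e, r^7, r^5s, r^12s}; {e, r^7, r^6s, r^13s}; … (7 in all).
So G has 7 subgroups of order 4.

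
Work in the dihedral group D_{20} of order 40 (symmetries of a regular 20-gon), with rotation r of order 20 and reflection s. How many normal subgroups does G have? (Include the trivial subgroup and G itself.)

9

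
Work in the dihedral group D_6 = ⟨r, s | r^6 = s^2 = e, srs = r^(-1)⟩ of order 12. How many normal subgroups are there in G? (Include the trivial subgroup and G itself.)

7

G has 16 subgroups. Checking conjugation-invariance by order — order 1: 1/1 normal; order 2: 1/7 normal; order 3: 1/1 normal; order 4: 0/3 normal; order 6: 3/3 normal; order 12: 1/1 normal.
Total normal subgroups: 7.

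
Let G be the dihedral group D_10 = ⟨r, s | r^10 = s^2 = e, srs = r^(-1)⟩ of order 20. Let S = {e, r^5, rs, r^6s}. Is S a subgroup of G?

|S| = 4 divides |G| = 20, consistent with Lagrange.
S contains the identity, every element's inverse is in S, and S is closed under ·: it is a subgroup.

Yes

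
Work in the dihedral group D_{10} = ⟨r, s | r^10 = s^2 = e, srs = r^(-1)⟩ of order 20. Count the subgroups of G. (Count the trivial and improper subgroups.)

22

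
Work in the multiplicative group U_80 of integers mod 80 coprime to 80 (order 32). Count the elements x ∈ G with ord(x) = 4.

24

Enumerating element orders in G gives 24 elements of order 4.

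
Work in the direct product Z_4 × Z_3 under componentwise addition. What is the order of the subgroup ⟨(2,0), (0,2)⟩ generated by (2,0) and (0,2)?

|⟨(2,0)⟩| = 2 and |⟨(0,2)⟩| = 3, so |H| is a multiple of lcm(2, 3) = 6 and divides |G| = 12.
Closing under the operation: H = {(0,0), (0,1), (0,2), (2,0), (2,1), (2,2)}, so |H| = 6.

6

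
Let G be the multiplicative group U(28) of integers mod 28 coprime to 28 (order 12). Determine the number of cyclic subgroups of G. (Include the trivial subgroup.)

8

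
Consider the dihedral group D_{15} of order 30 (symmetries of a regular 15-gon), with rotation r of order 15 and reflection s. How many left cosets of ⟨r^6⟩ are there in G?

|⟨r^6⟩| = 5 and |G| = 30.
By Lagrange, [G : H] = |G|/|H| = 30/5 = 6.

6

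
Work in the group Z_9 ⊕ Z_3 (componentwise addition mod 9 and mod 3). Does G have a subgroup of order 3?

Yes

3 | 27. A subgroup of order 3 is {(0,0), (0,1), (0,2)}.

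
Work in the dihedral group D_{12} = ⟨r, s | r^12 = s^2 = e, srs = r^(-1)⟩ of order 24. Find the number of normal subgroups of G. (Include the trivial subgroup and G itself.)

9

G has 34 subgroups. Checking conjugation-invariance by order — order 1: 1/1 normal; order 2: 1/13 normal; order 3: 1/1 normal; order 4: 1/7 normal; order 6: 1/5 normal; order 8: 0/3 normal; order 12: 3/3 normal; order 24: 1/1 normal.
Total normal subgroups: 9.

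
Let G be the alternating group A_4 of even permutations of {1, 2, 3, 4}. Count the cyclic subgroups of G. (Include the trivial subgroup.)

A cyclic subgroup of order d is generated by each of its φ(d) elements of order d, so the cyclic subgroups of order d number (#elements of order d)/φ(d).
Cyclic subgroups by order — order 1: 1; order 2: 3; order 3: 4.
Total: 8.

8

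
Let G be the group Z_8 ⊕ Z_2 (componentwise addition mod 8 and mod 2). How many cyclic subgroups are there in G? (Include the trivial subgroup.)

Group the elements of G by the cyclic subgroup they generate; each cyclic subgroup of order d accounts for φ(d) elements.
Cyclic subgroups by order — order 1: 1; order 2: 3; order 4: 2; order 8: 2.
Total: 8.

8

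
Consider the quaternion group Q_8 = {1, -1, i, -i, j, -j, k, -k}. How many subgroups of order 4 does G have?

|G| = 8 and 4 | 8, so subgroups of order 4 are possible by Lagrange.
The subgroups of order 4 are: {1, -1, i, -i}; {1, -1, j, -j}; {1, -1, k, -k}.
So G has 3 subgroups of order 4.

3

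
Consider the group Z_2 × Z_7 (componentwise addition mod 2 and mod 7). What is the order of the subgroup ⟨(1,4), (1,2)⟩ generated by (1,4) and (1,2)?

|⟨(1,4)⟩| = 14 and |⟨(1,2)⟩| = 14, so |H| is a multiple of lcm(14, 14) = 14 and divides |G| = 14.
Closing {(1,4), (1,2)} under the group operation gives all of G, so |H| = 14.

14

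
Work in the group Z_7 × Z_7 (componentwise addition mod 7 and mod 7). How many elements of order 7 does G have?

48

An element (a,b) has order lcm(ord(a), ord(b)); count pairs with lcm equal to 7.
Enumerating gives 48 such elements.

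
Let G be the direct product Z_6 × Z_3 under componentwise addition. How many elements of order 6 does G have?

8

An element (a,b) has order lcm(ord(a), ord(b)); count pairs with lcm equal to 6.
Enumerating gives 8 such elements.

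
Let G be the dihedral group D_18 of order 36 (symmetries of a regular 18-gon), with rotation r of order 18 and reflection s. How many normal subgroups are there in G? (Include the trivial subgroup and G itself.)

9

G has 45 subgroups. Checking conjugation-invariance by order — order 1: 1/1 normal; order 2: 1/19 normal; order 3: 1/1 normal; order 4: 0/9 normal; order 6: 1/7 normal; order 9: 1/1 normal; order 12: 0/3 normal; order 18: 3/3 normal; order 36: 1/1 normal.
Total normal subgroups: 9.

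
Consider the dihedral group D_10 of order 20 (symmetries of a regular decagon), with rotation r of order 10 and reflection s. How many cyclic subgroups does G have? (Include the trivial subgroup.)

A cyclic subgroup of order d is generated by each of its φ(d) elements of order d, so the cyclic subgroups of order d number (#elements of order d)/φ(d).
Cyclic subgroups by order — order 1: 1; order 2: 11; order 5: 1; order 10: 1.
Total: 14.

14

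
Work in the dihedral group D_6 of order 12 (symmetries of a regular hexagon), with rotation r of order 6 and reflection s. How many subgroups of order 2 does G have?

7

|G| = 12 and 2 | 12, so subgroups of order 2 are possible by Lagrange.
The subgroups of order 2 are: {e, r^2s}; {e, r^3}; {e, r^3s}; {e, r^4s}; … (7 in all).
So G has 7 subgroups of order 2.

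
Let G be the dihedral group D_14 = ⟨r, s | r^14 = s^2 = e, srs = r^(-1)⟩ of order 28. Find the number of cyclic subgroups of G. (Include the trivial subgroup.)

A cyclic subgroup of order d is generated by each of its φ(d) elements of order d, so the cyclic subgroups of order d number (#elements of order d)/φ(d).
Cyclic subgroups by order — order 1: 1; order 2: 15; order 7: 1; order 14: 1.
Total: 18.

18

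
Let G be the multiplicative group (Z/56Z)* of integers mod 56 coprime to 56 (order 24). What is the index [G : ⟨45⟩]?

4

|⟨45⟩| = 6 and |G| = 24.
By Lagrange, [G : H] = |G|/|H| = 24/6 = 4.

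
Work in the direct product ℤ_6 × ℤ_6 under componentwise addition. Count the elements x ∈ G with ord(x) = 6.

24

An element (a,b) has order lcm(ord(a), ord(b)); count pairs with lcm equal to 6.
Enumerating gives 24 such elements.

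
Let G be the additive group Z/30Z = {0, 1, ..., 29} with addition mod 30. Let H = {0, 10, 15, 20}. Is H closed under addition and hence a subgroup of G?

No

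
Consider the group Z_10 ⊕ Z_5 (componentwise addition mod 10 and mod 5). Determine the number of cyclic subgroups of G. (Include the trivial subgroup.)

14

Group the elements of G by the cyclic subgroup they generate; each cyclic subgroup of order d accounts for φ(d) elements.
Cyclic subgroups by order — order 1: 1; order 2: 1; order 5: 6; order 10: 6.
Total: 14.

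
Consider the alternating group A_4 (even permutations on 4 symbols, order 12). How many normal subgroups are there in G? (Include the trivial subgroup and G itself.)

3

G has 10 subgroups. Checking conjugation-invariance by order — order 1: 1/1 normal; order 2: 0/3 normal; order 3: 0/4 normal; order 4: 1/1 normal; order 12: 1/1 normal.
Total normal subgroups: 3.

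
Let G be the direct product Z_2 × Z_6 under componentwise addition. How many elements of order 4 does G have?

An element (a,b) has order lcm(ord(a), ord(b)); count pairs with lcm equal to 4.
Enumerating gives 0 such elements.

0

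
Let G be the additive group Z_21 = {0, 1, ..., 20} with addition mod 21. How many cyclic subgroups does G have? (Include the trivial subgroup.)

4

A cyclic subgroup of order d is generated by each of its φ(d) elements of order d, so the cyclic subgroups of order d number (#elements of order d)/φ(d).
Cyclic subgroups by order — order 1: 1; order 3: 1; order 7: 1; order 21: 1.
Total: 4.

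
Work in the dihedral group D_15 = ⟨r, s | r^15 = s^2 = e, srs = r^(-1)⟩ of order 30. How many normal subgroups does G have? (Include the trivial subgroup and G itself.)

G has 28 subgroups. Checking conjugation-invariance by order — order 1: 1/1 normal; order 2: 0/15 normal; order 3: 1/1 normal; order 5: 1/1 normal; order 6: 0/5 normal; order 10: 0/3 normal; order 15: 1/1 normal; order 30: 1/1 normal.
Total normal subgroups: 5.

5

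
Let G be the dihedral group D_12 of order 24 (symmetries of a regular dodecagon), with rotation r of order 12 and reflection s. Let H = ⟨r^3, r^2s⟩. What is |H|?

8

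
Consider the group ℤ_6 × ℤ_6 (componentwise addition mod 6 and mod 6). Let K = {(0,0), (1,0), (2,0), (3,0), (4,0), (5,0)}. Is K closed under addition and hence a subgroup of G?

Yes

|K| = 6 divides |G| = 36, consistent with Lagrange.
K contains the identity, every element's inverse is in K, and K is closed under +: it is a subgroup.
In fact K = ⟨(5,0)⟩.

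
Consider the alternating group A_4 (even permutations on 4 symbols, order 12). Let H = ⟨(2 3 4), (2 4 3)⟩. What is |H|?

3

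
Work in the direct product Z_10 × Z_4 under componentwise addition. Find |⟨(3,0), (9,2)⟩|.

20

|⟨(3,0)⟩| = 10 and |⟨(9,2)⟩| = 10, so |H| is a multiple of lcm(10, 10) = 10 and divides |G| = 40.
Closing under the operation: H = {(0,0), (0,2), (1,0), (1,2), (2,0), (2,2), (3,0), (3,2), (4,0), (4,2), (5,0), (5,2), (6,0), (6,2), (7,0), (7,2), (8,0), (8,2), (9,0), (9,2)}, so |H| = 20.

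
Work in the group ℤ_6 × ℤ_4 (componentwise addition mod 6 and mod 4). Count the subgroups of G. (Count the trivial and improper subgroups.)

|G| = 24, so by Lagrange every subgroup order divides 24. Divisors: 1, 2, 3, 4, 6, 8, 12, 24.
Subgroups by order — order 1: 1; order 2: 3; order 3: 1; order 4: 3; order 6: 3; order 8: 1; order 12: 3; order 24: 1.
Total: 1 + 3 + 1 + 3 + 3 + 1 + 3 + 1 = 16.

16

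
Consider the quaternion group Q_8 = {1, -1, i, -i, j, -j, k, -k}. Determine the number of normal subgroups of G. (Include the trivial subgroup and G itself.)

6

G has 6 subgroups. Checking conjugation-invariance by order — order 1: 1/1 normal; order 2: 1/1 normal; order 4: 3/3 normal; order 8: 1/1 normal.
Total normal subgroups: 6.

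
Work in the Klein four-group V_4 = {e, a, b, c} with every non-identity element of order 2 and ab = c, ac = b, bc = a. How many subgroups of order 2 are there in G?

3

|G| = 4 and 2 | 4, so subgroups of order 2 are possible by Lagrange.
The subgroups of order 2 are: {e, a}; {e, b}; {e, c}.
So G has 3 subgroups of order 2.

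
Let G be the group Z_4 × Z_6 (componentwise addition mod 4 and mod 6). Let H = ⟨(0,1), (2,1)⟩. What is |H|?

12

|⟨(0,1)⟩| = 6 and |⟨(2,1)⟩| = 6, so |H| is a multiple of lcm(6, 6) = 6 and divides |G| = 24.
Closing under the operation: H = {(0,0), (0,1), (0,2), (0,3), (0,4), (0,5), (2,0), (2,1), (2,2), (2,3), (2,4), (2,5)}, so |H| = 12.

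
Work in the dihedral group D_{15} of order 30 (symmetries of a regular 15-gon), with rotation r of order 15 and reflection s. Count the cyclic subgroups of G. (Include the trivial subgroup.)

A cyclic subgroup of order d is generated by each of its φ(d) elements of order d, so the cyclic subgroups of order d number (#elements of order d)/φ(d).
Cyclic subgroups by order — order 1: 1; order 2: 15; order 3: 1; order 5: 1; order 15: 1.
Total: 19.

19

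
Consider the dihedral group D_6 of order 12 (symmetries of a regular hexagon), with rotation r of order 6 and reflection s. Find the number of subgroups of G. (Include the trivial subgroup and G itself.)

16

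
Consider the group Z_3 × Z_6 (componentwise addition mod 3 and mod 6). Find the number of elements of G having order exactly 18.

0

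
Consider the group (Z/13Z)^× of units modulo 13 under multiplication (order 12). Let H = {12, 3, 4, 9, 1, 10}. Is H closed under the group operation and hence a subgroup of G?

|H| = 6 divides |G| = 12, consistent with Lagrange.
H contains the identity, every element's inverse is in H, and H is closed under ·: it is a subgroup.
In fact H = ⟨4⟩.

Yes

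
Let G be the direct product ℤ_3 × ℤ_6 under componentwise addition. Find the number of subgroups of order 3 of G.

4

|G| = 18 and 3 | 18, so subgroups of order 3 are possible by Lagrange.
The subgroups of order 3 are: {(0,0), (0,2), (0,4)}; {(0,0), (1,0), (2,0)}; {(0,0), (1,2), (2,4)}; {(0,0), (1,4), (2,2)}.
So G has 4 subgroups of order 3.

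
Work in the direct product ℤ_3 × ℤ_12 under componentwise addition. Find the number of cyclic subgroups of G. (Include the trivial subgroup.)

Group the elements of G by the cyclic subgroup they generate; each cyclic subgroup of order d accounts for φ(d) elements.
Cyclic subgroups by order — order 1: 1; order 2: 1; order 3: 4; order 4: 1; order 6: 4; order 12: 4.
Total: 15.

15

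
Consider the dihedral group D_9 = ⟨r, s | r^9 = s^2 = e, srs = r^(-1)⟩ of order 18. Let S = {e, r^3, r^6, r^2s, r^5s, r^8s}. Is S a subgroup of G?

Yes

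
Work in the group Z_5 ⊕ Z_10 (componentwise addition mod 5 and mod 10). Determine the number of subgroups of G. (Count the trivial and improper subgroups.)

|G| = 50, so by Lagrange every subgroup order divides 50. Divisors: 1, 2, 5, 10, 25, 50.
Subgroups by order — order 1: 1; order 2: 1; order 5: 6; order 10: 6; order 25: 1; order 50: 1.
Total: 1 + 1 + 6 + 6 + 1 + 1 = 16.

16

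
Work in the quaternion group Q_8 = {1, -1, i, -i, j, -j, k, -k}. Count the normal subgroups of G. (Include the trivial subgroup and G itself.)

6

G has 6 subgroups. Checking conjugation-invariance by order — order 1: 1/1 normal; order 2: 1/1 normal; order 4: 3/3 normal; order 8: 1/1 normal.
Total normal subgroups: 6.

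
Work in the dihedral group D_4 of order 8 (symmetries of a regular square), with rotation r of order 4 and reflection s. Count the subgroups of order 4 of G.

3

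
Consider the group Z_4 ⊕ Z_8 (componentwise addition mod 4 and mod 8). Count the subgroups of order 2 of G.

|G| = 32 and 2 | 32, so subgroups of order 2 are possible by Lagrange.
The subgroups of order 2 are: {(0,0), (0,4)}; {(0,0), (2,0)}; {(0,0), (2,4)}.
So G has 3 subgroups of order 2.

3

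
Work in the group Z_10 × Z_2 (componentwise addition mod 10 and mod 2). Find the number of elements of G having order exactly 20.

An element (a,b) has order lcm(ord(a), ord(b)); count pairs with lcm equal to 20.
Enumerating gives 0 such elements.

0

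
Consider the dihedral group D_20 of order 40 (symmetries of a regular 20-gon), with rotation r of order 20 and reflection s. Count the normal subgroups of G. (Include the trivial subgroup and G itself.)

G has 48 subgroups. Checking conjugation-invariance by order — order 1: 1/1 normal; order 2: 1/21 normal; order 4: 1/11 normal; order 5: 1/1 normal; order 8: 0/5 normal; order 10: 1/5 normal; order 20: 3/3 normal; order 40: 1/1 normal.
Total normal subgroups: 9.

9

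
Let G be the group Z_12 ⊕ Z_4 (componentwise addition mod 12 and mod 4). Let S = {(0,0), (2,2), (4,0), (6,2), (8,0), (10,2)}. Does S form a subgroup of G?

|S| = 6 divides |G| = 48, consistent with Lagrange.
S contains the identity, every element's inverse is in S, and S is closed under +: it is a subgroup.
In fact S = ⟨(10,2)⟩.

Yes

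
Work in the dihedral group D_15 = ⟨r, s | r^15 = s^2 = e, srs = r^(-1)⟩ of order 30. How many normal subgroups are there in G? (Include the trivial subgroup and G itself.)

G has 28 subgroups. Checking conjugation-invariance by order — order 1: 1/1 normal; order 2: 0/15 normal; order 3: 1/1 normal; order 5: 1/1 normal; order 6: 0/5 normal; order 10: 0/3 normal; order 15: 1/1 normal; order 30: 1/1 normal.
Total normal subgroups: 5.

5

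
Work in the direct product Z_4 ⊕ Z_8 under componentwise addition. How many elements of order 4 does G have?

An element (a,b) has order lcm(ord(a), ord(b)); count pairs with lcm equal to 4.
Enumerating gives 12 such elements.

12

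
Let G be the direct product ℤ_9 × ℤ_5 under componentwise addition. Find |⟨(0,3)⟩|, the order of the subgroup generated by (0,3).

5

The order of (0,3) in Z_9 × Z_5 is lcm(ord(0) in Z_9, ord(3) in Z_5).
ord(0) = 1 and ord(3) = 5, so |⟨(0,3)⟩| = lcm(1, 5) = 5.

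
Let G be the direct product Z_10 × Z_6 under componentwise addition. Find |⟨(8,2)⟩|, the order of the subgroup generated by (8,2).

15

The order of (8,2) in Z_10 × Z_6 is lcm(ord(8) in Z_10, ord(2) in Z_6).
ord(8) = 5 and ord(2) = 3, so |⟨(8,2)⟩| = lcm(5, 3) = 15.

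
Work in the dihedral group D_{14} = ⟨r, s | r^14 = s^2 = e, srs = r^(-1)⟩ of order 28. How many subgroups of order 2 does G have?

|G| = 28 and 2 | 28, so subgroups of order 2 are possible by Lagrange.
The subgroups of order 2 are: {e, r^10s}; {e, r^11s}; {e, r^12s}; {e, r^13s}; … (15 in all).
So G has 15 subgroups of order 2.

15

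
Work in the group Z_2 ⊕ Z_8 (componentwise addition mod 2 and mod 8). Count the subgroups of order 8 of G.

|G| = 16 and 8 | 16, so subgroups of order 8 are possible by Lagrange.
The subgroups of order 8 are: {(0,0), (0,1), (0,2), (0,3), (0,4), (0,5), (0,6), (0,7)}; {(0,0), (0,2), (0,4), (0,6), (1,0), (1,2), (1,4), (1,6)}; {(0,0), (0,2), (0,4), (0,6), (1,1), (1,3), (1,5), (1,7)}.
So G has 3 subgroups of order 8.

3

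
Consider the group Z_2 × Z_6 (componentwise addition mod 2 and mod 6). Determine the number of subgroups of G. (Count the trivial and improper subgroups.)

|G| = 12, so by Lagrange every subgroup order divides 12. Divisors: 1, 2, 3, 4, 6, 12.
Subgroups by order — order 1: 1; order 2: 3; order 3: 1; order 4: 1; order 6: 3; order 12: 1.
Total: 1 + 3 + 1 + 1 + 3 + 1 = 10.

10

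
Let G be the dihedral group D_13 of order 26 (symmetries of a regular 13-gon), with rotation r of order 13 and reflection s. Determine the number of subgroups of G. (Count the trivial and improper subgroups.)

|G| = 26, so by Lagrange every subgroup order divides 26. Divisors: 1, 2, 13, 26.
Subgroups by order — order 1: 1; order 2: 13; order 13: 1; order 26: 1.
Total: 1 + 13 + 1 + 1 = 16.

16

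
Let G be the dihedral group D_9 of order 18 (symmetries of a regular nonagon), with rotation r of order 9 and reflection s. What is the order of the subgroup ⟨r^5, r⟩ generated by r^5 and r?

|⟨r^5⟩| = 9 and |⟨r⟩| = 9, so |H| is a multiple of lcm(9, 9) = 9 and divides |G| = 18.
Closing under the operation: H = {e, r, r^2, r^3, r^4, r^5, r^6, r^7, r^8}, so |H| = 9.

9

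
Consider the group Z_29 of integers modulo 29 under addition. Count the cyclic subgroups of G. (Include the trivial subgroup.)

2

Group the elements of G by the cyclic subgroup they generate; each cyclic subgroup of order d accounts for φ(d) elements.
Cyclic subgroups by order — order 1: 1; order 29: 1.
Total: 2.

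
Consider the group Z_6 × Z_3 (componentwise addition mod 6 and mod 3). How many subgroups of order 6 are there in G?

4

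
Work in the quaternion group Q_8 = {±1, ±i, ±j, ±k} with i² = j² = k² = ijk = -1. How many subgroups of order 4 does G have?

|G| = 8 and 4 | 8, so subgroups of order 4 are possible by Lagrange.
The subgroups of order 4 are: {1, -1, i, -i}; {1, -1, j, -j}; {1, -1, k, -k}.
So G has 3 subgroups of order 4.

3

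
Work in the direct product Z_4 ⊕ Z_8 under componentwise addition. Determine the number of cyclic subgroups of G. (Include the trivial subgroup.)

14

Group the elements of G by the cyclic subgroup they generate; each cyclic subgroup of order d accounts for φ(d) elements.
Cyclic subgroups by order — order 1: 1; order 2: 3; order 4: 6; order 8: 4.
Total: 14.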